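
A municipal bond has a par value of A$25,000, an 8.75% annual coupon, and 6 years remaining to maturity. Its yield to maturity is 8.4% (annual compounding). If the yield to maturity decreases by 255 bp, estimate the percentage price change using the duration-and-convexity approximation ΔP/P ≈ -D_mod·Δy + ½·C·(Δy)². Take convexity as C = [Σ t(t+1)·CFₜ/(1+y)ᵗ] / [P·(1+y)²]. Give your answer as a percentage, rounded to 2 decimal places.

+12.47%

With y = 0.084:
  t   CF        PV=CF/(1+0.084)^t    t·PV        t(t+1)·PV
  1     2,187.50     2,017.9889     2,017.9889       4,035.9779
  2     2,187.50     1,861.6134     3,723.2268      11,169.6804
  3     2,187.50     1,717.3555     5,152.0666      20,608.2665
  4     2,187.50     1,584.2763     6,337.1053      31,685.5265
  5     2,187.50     1,461.5095     7,307.5476      43,845.2858
  6    27,187.50    16,756.8963   100,541.3776     703,789.6431
  Σ                 25,399.6400   125,079.3129     815,134.3802
P = 25,399.6400; D_Mac = 4.92445 yrs; D_mod = 4.54285 yrs; C = 27.31134.
Duration effect: -4.54285 × (-0.0255) = +0.115843
Convexity effect: 0.5 × 27.31134 × (-0.0255)² = +0.0088796
ΔP/P ≈ +0.115843 + 0.0088796 = +0.124722 = +12.4722%.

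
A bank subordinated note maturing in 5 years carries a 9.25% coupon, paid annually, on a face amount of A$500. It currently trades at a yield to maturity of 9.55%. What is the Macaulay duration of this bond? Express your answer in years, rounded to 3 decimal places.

4.217 years

Periodic yield y = 0.0955. Discount each cash flow and weight by its year:
  t   CF        PV=CF/(1+0.0955)^t    t·PV
  1        46.25        42.2182        42.2182
  2        46.25        38.5378        77.0756
  3        46.25        35.1783       105.5348
  4        46.25        32.1116       128.4465
  5       546.25       346.2020     1,731.0099
  Σ                    494.2478     2,084.2850
Price P = Σ PV = 494.2478.
Macaulay duration = Σ(t·PV) / P = 2,084.2850 / 494.2478 = 4.21708 years.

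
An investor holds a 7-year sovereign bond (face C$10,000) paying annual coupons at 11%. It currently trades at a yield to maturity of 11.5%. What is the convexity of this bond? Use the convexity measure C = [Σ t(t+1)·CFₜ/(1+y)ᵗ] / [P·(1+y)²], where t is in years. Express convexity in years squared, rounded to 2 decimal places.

With y = 0.115:
  t   CF        PV=CF/(1+0.115)^t    t·PV        t(t+1)·PV
  1     1,100.00       986.5471       986.5471       1,973.0942
  2     1,100.00       884.7956     1,769.5912       5,308.7736
  3     1,100.00       793.5386     2,380.6159       9,522.4638
  4     1,100.00       711.6939     2,846.7754      14,233.8771
  5     1,100.00       638.2905     3,191.4523      19,148.7136
  6     1,100.00       572.4578     3,434.7468      24,043.2278
  7    11,100.00     5,180.8248    36,265.7737     290,126.1895
  Σ                  9,768.1482    50,875.5024     364,356.3395
P = 9,768.1482.
Convexity = Σ t(t+1)·PV / [P·(1+y)²] = 364,356.3395 / (9,768.1482 × 1.243225) = 30.00298.

30.00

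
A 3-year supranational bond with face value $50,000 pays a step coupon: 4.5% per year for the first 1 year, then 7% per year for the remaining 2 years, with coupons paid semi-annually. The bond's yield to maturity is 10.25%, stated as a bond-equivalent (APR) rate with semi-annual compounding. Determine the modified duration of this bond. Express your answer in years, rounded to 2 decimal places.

Periodic yield y = 0.05125. First find Macaulay duration:
  t   CF        PV=CF/(1+0.05125)^t    t·PV
  1     1,125.00     1,070.1546     1,070.1546
  2     1,125.00     1,017.9830     2,035.9659
  3     1,750.00     1,506.3296     4,518.9889
  4     1,750.00     1,432.8938     5,731.5753
  5     1,750.00     1,363.0381     6,815.1906
  6    51,750.00    38,341.9593   230,051.7555
  Σ                 44,732.3584   250,223.6309
P = 44,732.3584; Macaulay duration = 250,223.6309 / 44,732.3584 = 5.59379 half-year periods = 2.79690 years.
Modified duration = D_Mac / (1 + y) = 2.79690 / 1.05125 = 2.66054 years.

2.66 years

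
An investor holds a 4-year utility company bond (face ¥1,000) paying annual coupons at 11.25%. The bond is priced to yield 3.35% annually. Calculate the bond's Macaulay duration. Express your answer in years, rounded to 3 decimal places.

Periodic yield y = 0.0335. Discount each cash flow and weight by its year:
  t   CF        PV=CF/(1+0.0335)^t    t·PV
  1       112.50       108.8534       108.8534
  2       112.50       105.3250       210.6500
  3       112.50       101.9110       305.7330
  4     1,112.50       975.1201     3,900.4803
  Σ                  1,291.2095     4,525.7168
Price P = Σ PV = 1,291.2095.
Macaulay duration = Σ(t·PV) / P = 4,525.7168 / 1,291.2095 = 3.50502 years.

3.505 years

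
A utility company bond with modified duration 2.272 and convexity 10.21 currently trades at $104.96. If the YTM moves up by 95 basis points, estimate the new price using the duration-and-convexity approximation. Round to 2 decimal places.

Duration effect: -D_mod·Δy = -2.272 × (+0.0095) = -0.021584
Convexity effect: ½·C·(Δy)² = 0.5 × 10.21 × (0.0095)² = +0.00046072625
ΔP/P ≈ -0.021584 + 0.00046072625 = -0.02112327375
New price ≈ 104.96 × (1 - 0.02112327375) = 102.7429011872.

$102.74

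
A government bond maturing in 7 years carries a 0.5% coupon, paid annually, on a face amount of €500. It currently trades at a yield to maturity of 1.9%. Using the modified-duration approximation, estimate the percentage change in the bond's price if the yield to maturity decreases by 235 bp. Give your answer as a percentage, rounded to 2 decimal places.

Periodic yield y = 0.019. Modified duration first:
  t   CF        PV=CF/(1+0.019)^t    t·PV
  1         2.50         2.4534         2.4534
  2         2.50         2.4076         4.8153
  3         2.50         2.3627         7.0882
  4         2.50         2.3187         9.2748
  5         2.50         2.2755        11.3773
  6         2.50         2.2330        13.3982
  7       502.50       440.4704     3,083.2931
  Σ                    454.5214     3,131.7003
P = 454.5214; D_Mac = 6.89011 yrs; D_mod = 6.89011/(1+0.019) = 6.76163 yrs.
ΔP/P ≈ -D_mod · Δy = -6.76163 × (-0.0235) = +0.158898 = +15.8898%.

+15.89%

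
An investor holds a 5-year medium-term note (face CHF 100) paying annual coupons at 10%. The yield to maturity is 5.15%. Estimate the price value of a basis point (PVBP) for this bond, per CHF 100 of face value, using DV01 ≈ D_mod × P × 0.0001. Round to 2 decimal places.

CHF 0.05

Periodic yield y = 0.0515.
  t   CF        PV=CF/(1+0.0515)^t    t·PV
  1        10.00         9.5102         9.5102
  2        10.00         9.0444        18.0889
  3        10.00         8.6015        25.8044
  4        10.00         8.1802        32.7207
  5       110.00        85.5749       427.8744
  Σ                    120.9112       513.9986
P = 120.9112; D_Mac = 4.25104 yrs; D_mod = 4.04284 yrs.
DV01 ≈ 4.04284 × 120.9112 × 0.0001 = 0.048882.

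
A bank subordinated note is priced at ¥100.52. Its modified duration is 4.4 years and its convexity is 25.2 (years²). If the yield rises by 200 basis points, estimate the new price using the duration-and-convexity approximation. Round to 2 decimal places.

Duration effect: -D_mod·Δy = -4.4 × (+0.02) = -0.088000
Convexity effect: ½·C·(Δy)² = 0.5 × 25.2 × (0.02)² = +0.0050400
ΔP/P ≈ -0.088000 + 0.0050400 = -0.082960
New price ≈ 100.52 × (1 - 0.082960) = 92.1808608.

¥92.18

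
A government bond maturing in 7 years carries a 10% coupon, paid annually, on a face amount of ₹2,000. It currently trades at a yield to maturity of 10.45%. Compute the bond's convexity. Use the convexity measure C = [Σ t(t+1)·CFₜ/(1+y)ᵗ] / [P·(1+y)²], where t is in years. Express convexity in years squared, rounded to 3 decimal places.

31.641

With y = 0.1045:
  t   CF        PV=CF/(1+0.1045)^t    t·PV        t(t+1)·PV
  1       200.00       181.0774       181.0774         362.1548
  2       200.00       163.9451       327.8903         983.6709
  3       200.00       148.4338       445.3014       1,781.2057
  4       200.00       134.3900       537.5602       2,687.8010
  5       200.00       121.6750       608.3751       3,650.2503
  6       200.00       110.1630       660.9779       4,626.8451
  7     2,200.00     1,097.1415     7,679.9904      61,439.9235
  Σ                  1,956.8259    10,441.1727      75,531.8514
P = 1,956.8259.
Convexity = Σ t(t+1)·PV / [P·(1+y)²] = 75,531.8514 / (1,956.8259 × 1.219920) = 31.64073.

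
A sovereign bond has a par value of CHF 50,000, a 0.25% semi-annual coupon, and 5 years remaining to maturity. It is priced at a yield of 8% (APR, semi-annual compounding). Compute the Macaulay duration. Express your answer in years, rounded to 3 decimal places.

4.964 years

Periodic yield y = 0.04. Discount each cash flow and weight by its period:
  t   CF        PV=CF/(1+0.04)^t    t·PV
  1        62.50        60.0962        60.0962
  2        62.50        57.7848       115.5695
  3        62.50        55.5623       166.6868
  4        62.50        53.4253       213.7010
  5        62.50        51.3704       256.8522
  6        62.50        49.3947       296.3679
  7        62.50        47.4949       332.4640
  8        62.50        45.6681       365.3451
  9        62.50        43.9117       395.2050
  10   50,062.50    33,820.4312   338,204.3120
  Σ                 34,285.1394   340,406.5999
Price P = Σ PV = 34,285.1394.
Macaulay duration = Σ(t·PV) / P = 340,406.5999 / 34,285.1394 = 9.92869 half-year periods.
In years: 9.92869 / 2 = 4.96435 years.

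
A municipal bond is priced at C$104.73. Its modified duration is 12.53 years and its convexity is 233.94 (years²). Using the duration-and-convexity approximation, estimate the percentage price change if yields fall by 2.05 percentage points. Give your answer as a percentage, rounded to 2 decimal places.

Duration effect: -D_mod·Δy = -12.53 × (-0.0205) = +0.256865
Convexity effect: ½·C·(Δy)² = 0.5 × 233.94 × (-0.0205)² = +0.0491566425
ΔP/P ≈ +0.256865 + 0.0491566425 = +0.3060216425
= +30.60216425%.

+30.60%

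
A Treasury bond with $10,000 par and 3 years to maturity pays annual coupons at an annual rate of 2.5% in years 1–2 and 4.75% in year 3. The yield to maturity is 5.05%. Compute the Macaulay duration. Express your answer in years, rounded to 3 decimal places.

2.926 years

Periodic yield y = 0.0505. Discount each cash flow and weight by its year:
  t   CF        PV=CF/(1+0.0505)^t    t·PV
  1       250.00       237.9819       237.9819
  2       250.00       226.5416       453.0831
  3    10,475.00     9,035.7844    27,107.3533
  Σ                  9,500.3079    27,798.4183
Price P = Σ PV = 9,500.3079.
Macaulay duration = Σ(t·PV) / P = 27,798.4183 / 9,500.3079 = 2.92605 years.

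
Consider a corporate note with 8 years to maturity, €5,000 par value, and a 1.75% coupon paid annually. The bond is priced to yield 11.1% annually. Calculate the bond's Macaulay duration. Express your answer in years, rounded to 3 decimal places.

7.302 years

Periodic yield y = 0.111. Discount each cash flow and weight by its year:
  t   CF        PV=CF/(1+0.111)^t    t·PV
  1        87.50        78.7579        78.7579
  2        87.50        70.8892       141.7784
  3        87.50        63.8066       191.4199
  4        87.50        57.4317       229.7269
  5        87.50        51.6937       258.4686
  6        87.50        46.5290       279.1740
  7        87.50        41.8803       293.1620
  8     5,087.50     2,191.7547    17,534.0378
  Σ                  2,602.7431    19,006.5254
Price P = Σ PV = 2,602.7431.
Macaulay duration = Σ(t·PV) / P = 19,006.5254 / 2,602.7431 = 7.30250 years.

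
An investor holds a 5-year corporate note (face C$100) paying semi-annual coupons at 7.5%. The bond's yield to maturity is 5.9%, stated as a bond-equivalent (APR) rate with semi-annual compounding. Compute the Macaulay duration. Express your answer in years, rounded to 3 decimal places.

4.289 years

Periodic yield y = 0.0295. Discount each cash flow and weight by its period:
  t   CF        PV=CF/(1+0.0295)^t    t·PV
  1         3.75         3.6425         3.6425
  2         3.75         3.5382         7.0763
  3         3.75         3.4368        10.3104
  4         3.75         3.3383        13.3532
  5         3.75         3.2426        16.2132
  6         3.75         3.1497        18.8984
  7         3.75         3.0595        21.4163
  8         3.75         2.9718        23.7744
  9         3.75         2.8866        25.9798
  10      103.75        77.5755       775.7550
  Σ                    106.8416       916.4197
Price P = Σ PV = 106.8416.
Macaulay duration = Σ(t·PV) / P = 916.4197 / 106.8416 = 8.57737 half-year periods.
In years: 8.57737 / 2 = 4.28868 years.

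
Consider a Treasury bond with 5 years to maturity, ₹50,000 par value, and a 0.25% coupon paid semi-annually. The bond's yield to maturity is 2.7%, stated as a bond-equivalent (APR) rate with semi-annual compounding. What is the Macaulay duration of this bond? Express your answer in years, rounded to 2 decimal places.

Periodic yield y = 0.0135. Discount each cash flow and weight by its period:
  t   CF        PV=CF/(1+0.0135)^t    t·PV
  1        62.50        61.6675        61.6675
  2        62.50        60.8461       121.6921
  3        62.50        60.0356       180.1068
  4        62.50        59.2359       236.9436
  5        62.50        58.4469       292.2343
  6        62.50        57.6683       346.0101
  7        62.50        56.9002       398.3014
  8        62.50        56.1423       449.1382
  9        62.50        55.3944       498.5500
  10   50,062.50    43,779.9240   437,799.2398
  Σ                 44,306.2612   440,383.8838
Price P = Σ PV = 44,306.2612.
Macaulay duration = Σ(t·PV) / P = 440,383.8838 / 44,306.2612 = 9.93954 half-year periods.
In years: 9.93954 / 2 = 4.96977 years.

4.97 years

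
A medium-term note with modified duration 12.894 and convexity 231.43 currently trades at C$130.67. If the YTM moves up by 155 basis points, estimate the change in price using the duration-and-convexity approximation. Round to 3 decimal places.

-C$22.483

Duration effect: -D_mod·Δy = -12.894 × (+0.0155) = -0.199857
Convexity effect: ½·C·(Δy)² = 0.5 × 231.43 × (0.0155)² = +0.02780052875
ΔP/P ≈ -0.199857 + 0.02780052875 = -0.17205647125
ΔP ≈ 130.67 × (-0.17205647125) = -22.4826190982375.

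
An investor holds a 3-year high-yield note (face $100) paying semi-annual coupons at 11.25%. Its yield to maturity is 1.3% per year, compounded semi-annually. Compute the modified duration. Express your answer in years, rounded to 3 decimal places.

2.661 years

Periodic yield y = 0.0065. First find Macaulay duration:
  t   CF        PV=CF/(1+0.0065)^t    t·PV
  1        5.625         5.5887         5.5887
  2        5.625         5.5526        11.1052
  3        5.625         5.5167        16.5502
  4        5.625         5.4811        21.9244
  5        5.625         5.4457        27.2285
  6      105.625       101.5977       609.5864
  Σ                    129.1825       691.9833
P = 129.1825; Macaulay duration = 691.9833 / 129.1825 = 5.35663 half-year periods = 2.67832 years.
Modified duration = D_Mac / (1 + y) = 2.67832 / 1.0065 = 2.66102 years.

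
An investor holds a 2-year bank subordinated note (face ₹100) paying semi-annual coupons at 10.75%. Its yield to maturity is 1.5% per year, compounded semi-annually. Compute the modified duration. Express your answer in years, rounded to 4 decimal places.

1.8513 years

Periodic yield y = 0.0075. First find Macaulay duration:
  t   CF        PV=CF/(1+0.0075)^t    t·PV
  1        5.375         5.3350         5.3350
  2        5.375         5.2953        10.5905
  3        5.375         5.2559        15.7676
  4      105.375       102.2721       409.0886
  Σ                    118.1583       440.7817
P = 118.1583; Macaulay duration = 440.7817 / 118.1583 = 3.73043 half-year periods = 1.86522 years.
Modified duration = D_Mac / (1 + y) = 1.86522 / 1.0075 = 1.85133 years.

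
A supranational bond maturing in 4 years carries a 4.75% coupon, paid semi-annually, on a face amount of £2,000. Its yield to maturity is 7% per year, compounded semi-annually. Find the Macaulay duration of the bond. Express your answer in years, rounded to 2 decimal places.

3.67 years

Periodic yield y = 0.035. Discount each cash flow and weight by its period:
  t   CF        PV=CF/(1+0.035)^t    t·PV
  1        47.50        45.8937        45.8937
  2        47.50        44.3418        88.6835
  3        47.50        42.8423       128.5268
  4        47.50        41.3935       165.5740
  5        47.50        39.9937       199.9686
  6        47.50        38.6413       231.8477
  7        47.50        37.3346       261.3420
  8     2,047.50     1,554.8952    12,439.1613
  Σ                  1,845.3360    13,560.9977
Price P = Σ PV = 1,845.3360.
Macaulay duration = Σ(t·PV) / P = 13,560.9977 / 1,845.3360 = 7.34880 half-year periods.
In years: 7.34880 / 2 = 3.67440 years.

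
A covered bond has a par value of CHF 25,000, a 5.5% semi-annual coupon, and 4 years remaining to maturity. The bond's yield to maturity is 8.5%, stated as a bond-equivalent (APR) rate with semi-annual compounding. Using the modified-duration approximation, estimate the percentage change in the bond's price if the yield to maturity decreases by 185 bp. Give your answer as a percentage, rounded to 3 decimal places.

Periodic yield y = 0.0425. Modified duration first:
  t   CF        PV=CF/(1+0.0425)^t    t·PV
  1       687.50       659.4724       659.4724
  2       687.50       632.5875     1,265.1749
  3       687.50       606.7985     1,820.3956
  4       687.50       582.0609     2,328.2437
  5       687.50       558.3318     2,791.6591
  6       687.50       535.5701     3,213.4206
  7       687.50       513.7363     3,596.1541
  8    25,687.50    18,412.5242   147,300.1934
  Σ                 22,501.0817   162,974.7138
P = 22,501.0817; D_Mac = 7.24297 half-year periods = 3.62149 yrs; D_mod = 3.62149/(1+0.0425) = 3.47385 yrs.
ΔP/P ≈ -D_mod · Δy = -3.47385 × (-0.0185) = +0.064266 = +6.4266%.

+6.427%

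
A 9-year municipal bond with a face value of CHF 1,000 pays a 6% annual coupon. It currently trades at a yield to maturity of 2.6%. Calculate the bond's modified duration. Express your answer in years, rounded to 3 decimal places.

Periodic yield y = 0.026. First find Macaulay duration:
  t   CF        PV=CF/(1+0.026)^t    t·PV
  1        60.00        58.4795        58.4795
  2        60.00        56.9976       113.9952
  3        60.00        55.5532       166.6596
  4        60.00        54.1454       216.5817
  5        60.00        52.7733       263.8666
  6        60.00        51.4360       308.6159
  7        60.00        50.1325       350.9278
  8        60.00        48.8621       390.8970
  9     1,060.00       841.3557     7,572.2009
  Σ                  1,269.7354     9,442.2243
P = 1,269.7354; Macaulay duration = 9,442.2243 / 1,269.7354 = 7.43637 years.
Modified duration = D_Mac / (1 + y) = 7.43637 / 1.026 = 7.24793 years.

7.248 years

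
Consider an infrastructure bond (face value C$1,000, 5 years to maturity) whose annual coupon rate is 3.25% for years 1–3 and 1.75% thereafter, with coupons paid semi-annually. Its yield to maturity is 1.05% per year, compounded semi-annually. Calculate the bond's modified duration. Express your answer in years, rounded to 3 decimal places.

4.663 years

Periodic yield y = 0.00525. First find Macaulay duration:
  t   CF        PV=CF/(1+0.00525)^t    t·PV
  1        16.25        16.1651        16.1651
  2        16.25        16.0807        32.1614
  3        16.25        15.9967        47.9902
  4        16.25        15.9132        63.6527
  5        16.25        15.8301        79.1504
  6        16.25        15.7474        94.4844
  7         8.75         8.4351        59.0456
  8         8.75         8.3910        67.1283
  9         8.75         8.3472        75.1249
  10    1,008.75       957.2883     9,572.8825
  Σ                  1,078.1948    10,107.7855
P = 1,078.1948; Macaulay duration = 10,107.7855 / 1,078.1948 = 9.37473 half-year periods = 4.68737 years.
Modified duration = D_Mac / (1 + y) = 4.68737 / 1.00525 = 4.66288 years.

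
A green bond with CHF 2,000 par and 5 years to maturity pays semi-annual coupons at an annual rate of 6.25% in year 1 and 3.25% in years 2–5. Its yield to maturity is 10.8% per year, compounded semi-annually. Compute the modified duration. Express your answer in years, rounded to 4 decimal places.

Periodic yield y = 0.054. First find Macaulay duration:
  t   CF        PV=CF/(1+0.054)^t    t·PV
  1        62.50        59.2979        59.2979
  2        62.50        56.2599       112.5198
  3        32.50        27.7563        83.2689
  4        32.50        26.3342       105.3370
  5        32.50        24.9851       124.9253
  6        32.50        23.7050       142.2299
  7        32.50        22.4905       157.4335
  8        32.50        21.3382       170.7059
  9        32.50        20.2450       182.2050
  10    2,032.50     1,201.2252    12,012.2523
  Σ                  1,483.6373    13,150.1754
P = 1,483.6373; Macaulay duration = 13,150.1754 / 1,483.6373 = 8.86347 half-year periods = 4.43174 years.
Modified duration = D_Mac / (1 + y) = 4.43174 / 1.054 = 4.20468 years.

4.2047 years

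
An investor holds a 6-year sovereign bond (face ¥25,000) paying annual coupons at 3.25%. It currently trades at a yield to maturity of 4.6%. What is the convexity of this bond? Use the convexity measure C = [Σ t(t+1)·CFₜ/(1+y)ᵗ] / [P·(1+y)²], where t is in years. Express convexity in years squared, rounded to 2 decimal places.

34.39

With y = 0.046:
  t   CF        PV=CF/(1+0.046)^t    t·PV        t(t+1)·PV
  1       812.50       776.7686       776.7686       1,553.5373
  2       812.50       742.6086     1,485.2173       4,455.6519
  3       812.50       709.9509     2,129.8527       8,519.4108
  4       812.50       678.7294     2,714.9174      13,574.5871
  5       812.50       648.8808     3,244.4042      19,466.4250
  6    25,812.50    19,707.8824   118,247.2943     827,731.0602
  Σ                 23,264.8208   128,598.4545     875,300.6723
P = 23,264.8208.
Convexity = Σ t(t+1)·PV / [P·(1+y)²] = 875,300.6723 / (23,264.8208 × 1.094116) = 34.38699.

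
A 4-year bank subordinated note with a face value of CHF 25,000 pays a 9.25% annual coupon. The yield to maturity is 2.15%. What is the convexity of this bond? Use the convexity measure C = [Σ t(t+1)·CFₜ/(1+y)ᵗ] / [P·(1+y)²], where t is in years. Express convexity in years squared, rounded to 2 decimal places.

With y = 0.0215:
  t   CF        PV=CF/(1+0.0215)^t    t·PV        t(t+1)·PV
  1     2,312.50     2,263.8277     2,263.8277       4,527.6554
  2     2,312.50     2,216.1798     4,432.3597      13,297.0790
  3     2,312.50     2,169.5348     6,508.6045      26,034.4181
  4    27,312.50    25,084.6456   100,338.5826     501,692.9129
  Σ                 31,734.1880   113,543.3745     545,552.0654
P = 31,734.1880.
Convexity = Σ t(t+1)·PV / [P·(1+y)²] = 545,552.0654 / (31,734.1880 × 1.043462) = 16.47525.

16.48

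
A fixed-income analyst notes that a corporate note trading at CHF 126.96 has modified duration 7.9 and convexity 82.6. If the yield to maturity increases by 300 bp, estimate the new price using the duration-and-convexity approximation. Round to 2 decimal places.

Duration effect: -D_mod·Δy = -7.9 × (+0.03) = -0.237000
Convexity effect: ½·C·(Δy)² = 0.5 × 82.6 × (0.03)² = +0.0371700
ΔP/P ≈ -0.237000 + 0.0371700 = -0.199830
New price ≈ 126.96 × (1 - 0.199830) = 101.5895832.

CHF 101.59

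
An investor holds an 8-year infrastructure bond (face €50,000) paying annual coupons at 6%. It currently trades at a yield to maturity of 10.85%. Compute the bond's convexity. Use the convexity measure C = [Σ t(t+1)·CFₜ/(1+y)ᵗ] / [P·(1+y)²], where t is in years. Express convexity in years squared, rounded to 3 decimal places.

42.664

With y = 0.1085:
  t   CF        PV=CF/(1+0.1085)^t    t·PV        t(t+1)·PV
  1     3,000.00     2,706.3599     2,706.3599       5,412.7199
  2     3,000.00     2,441.4614     4,882.9228      14,648.7683
  3     3,000.00     2,202.4911     6,607.4733      26,429.8932
  4     3,000.00     1,986.9112     7,947.6449      39,738.2246
  5     3,000.00     1,792.4323     8,962.1616      53,772.9698
  6     3,000.00     1,616.9890     9,701.9341      67,913.5387
  7     3,000.00     1,458.7181    10,211.0267      81,688.2137
  8    53,000.00    23,248.2512   185,986.0098   1,673,874.0880
  Σ                 37,453.6143   237,005.5332   1,963,478.4163
P = 37,453.6143.
Convexity = Σ t(t+1)·PV / [P·(1+y)²] = 1,963,478.4163 / (37,453.6143 × 1.228772) = 42.66394.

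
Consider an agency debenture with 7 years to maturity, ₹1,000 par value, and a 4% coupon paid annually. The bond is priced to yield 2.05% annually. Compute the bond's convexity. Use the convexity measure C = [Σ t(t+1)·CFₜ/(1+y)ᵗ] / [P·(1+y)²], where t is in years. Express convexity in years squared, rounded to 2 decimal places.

46.56

With y = 0.0205:
  t   CF        PV=CF/(1+0.0205)^t    t·PV        t(t+1)·PV
  1        40.00        39.1965        39.1965          78.3929
  2        40.00        38.4091        76.8182         230.4545
  3        40.00        37.6375       112.9126         451.6502
  4        40.00        36.8814       147.5258         737.6289
  5        40.00        36.1406       180.7028       1,084.2170
  6        40.00        35.4146       212.4874       1,487.4118
  7     1,040.00       902.2820     6,315.9737      50,527.7900
  Σ                  1,125.9616     7,085.6170      54,597.5454
P = 1,125.9616.
Convexity = Σ t(t+1)·PV / [P·(1+y)²] = 54,597.5454 / (1,125.9616 × 1.041420) = 46.56113.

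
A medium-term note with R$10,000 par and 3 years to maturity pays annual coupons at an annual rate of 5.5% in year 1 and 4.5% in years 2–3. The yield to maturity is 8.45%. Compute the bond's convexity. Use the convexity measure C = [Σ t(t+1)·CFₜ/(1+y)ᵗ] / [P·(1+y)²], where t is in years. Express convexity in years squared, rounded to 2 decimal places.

9.51

With y = 0.0845:
  t   CF        PV=CF/(1+0.0845)^t    t·PV        t(t+1)·PV
  1       550.00       507.1462       507.1462       1,014.2923
  2       450.00       382.6074       765.2149       2,295.6446
  3    10,450.00     8,192.7107    24,578.1322      98,312.5289
  Σ                  9,082.4643    25,850.4932     101,622.4657
P = 9,082.4643.
Convexity = Σ t(t+1)·PV / [P·(1+y)²] = 101,622.4657 / (9,082.4643 × 1.176140) = 9.51321.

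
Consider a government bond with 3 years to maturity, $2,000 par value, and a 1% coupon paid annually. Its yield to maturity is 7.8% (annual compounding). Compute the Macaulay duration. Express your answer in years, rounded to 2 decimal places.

Periodic yield y = 0.078. Discount each cash flow and weight by its year:
  t   CF        PV=CF/(1+0.078)^t    t·PV
  1        20.00        18.5529        18.5529
  2        20.00        17.2105        34.4209
  3     2,020.00     1,612.4828     4,837.4484
  Σ                  1,648.2461     4,890.4222
Price P = Σ PV = 1,648.2461.
Macaulay duration = Σ(t·PV) / P = 4,890.4222 / 1,648.2461 = 2.96705 years.

2.97 years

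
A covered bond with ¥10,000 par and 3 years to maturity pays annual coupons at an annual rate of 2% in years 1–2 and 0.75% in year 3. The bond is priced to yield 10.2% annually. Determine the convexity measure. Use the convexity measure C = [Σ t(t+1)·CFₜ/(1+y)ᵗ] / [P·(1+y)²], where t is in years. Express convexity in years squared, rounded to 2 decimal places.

9.59

With y = 0.102:
  t   CF        PV=CF/(1+0.102)^t    t·PV        t(t+1)·PV
  1       200.00       181.4882       181.4882         362.9764
  2       200.00       164.6898       329.3797         988.1390
  3    10,075.00     7,528.3581    22,585.0744      90,340.2977
  Σ                  7,874.5362    23,095.9423      91,691.4131
P = 7,874.5362.
Convexity = Σ t(t+1)·PV / [P·(1+y)²] = 91,691.4131 / (7,874.5362 × 1.214404) = 9.58828.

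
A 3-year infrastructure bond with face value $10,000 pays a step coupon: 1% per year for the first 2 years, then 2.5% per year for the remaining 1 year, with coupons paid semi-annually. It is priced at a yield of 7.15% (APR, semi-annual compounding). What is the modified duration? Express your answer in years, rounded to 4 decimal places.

2.8535 years

Periodic yield y = 0.03575. First find Macaulay duration:
  t   CF        PV=CF/(1+0.03575)^t    t·PV
  1        50.00        48.2742        48.2742
  2        50.00        46.6080        93.2159
  3        50.00        44.9992       134.9977
  4        50.00        43.4460       173.7842
  5       125.00       104.8661       524.3307
  6    10,125.00     8,200.9730    49,205.8378
  Σ                  8,489.1666    50,180.4405
P = 8,489.1666; Macaulay duration = 50,180.4405 / 8,489.1666 = 5.91112 half-year periods = 2.95556 years.
Modified duration = D_Mac / (1 + y) = 2.95556 / 1.03575 = 2.85354 years.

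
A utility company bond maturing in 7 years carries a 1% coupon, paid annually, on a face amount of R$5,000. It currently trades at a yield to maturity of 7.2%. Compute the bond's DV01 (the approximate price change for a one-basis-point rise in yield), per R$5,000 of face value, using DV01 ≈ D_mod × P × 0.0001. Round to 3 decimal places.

Periodic yield y = 0.072.
  t   CF        PV=CF/(1+0.072)^t    t·PV
  1        50.00        46.6418        46.6418
  2        50.00        43.5091        87.0183
  3        50.00        40.5869       121.7606
  4        50.00        37.8609       151.4436
  5        50.00        35.3180       176.5900
  6        50.00        32.9459       197.6754
  7     5,050.00     3,104.0441    21,728.3086
  Σ                  3,340.9067    22,509.4382
P = 3,340.9067; D_Mac = 6.73752 yrs; D_mod = 6.28500 yrs.
DV01 ≈ 6.28500 × 3,340.9067 × 0.0001 = 2.099761.

R$2.100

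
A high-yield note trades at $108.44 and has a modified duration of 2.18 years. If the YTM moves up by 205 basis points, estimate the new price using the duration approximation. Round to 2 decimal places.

Duration approximation: ΔP/P ≈ -D_mod · Δy = -2.18 × (+0.0205) = -0.044690.
New price ≈ 108.44 × (1 - 0.044690) = 103.5938164.

$103.59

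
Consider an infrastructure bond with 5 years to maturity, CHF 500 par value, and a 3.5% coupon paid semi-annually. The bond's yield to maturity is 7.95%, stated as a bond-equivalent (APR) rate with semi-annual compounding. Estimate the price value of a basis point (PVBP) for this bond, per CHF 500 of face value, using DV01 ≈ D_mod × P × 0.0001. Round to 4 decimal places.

CHF 0.1805

Periodic yield y = 0.03975.
  t   CF        PV=CF/(1+0.03975)^t    t·PV
  1         8.75         8.4155         8.4155
  2         8.75         8.0938        16.1875
  3         8.75         7.7843        23.3530
  4         8.75         7.4867        29.9469
  5         8.75         7.2005        36.0026
  6         8.75         6.9252        41.5514
  7         8.75         6.6605        46.6234
  8         8.75         6.4058        51.2468
  9         8.75         6.1610        55.4486
  10      508.75       344.5206     3,445.2055
  Σ                    409.6539     3,753.9811
P = 409.6539; D_Mac = 9.16379 half-year periods = 4.58189 yrs; D_mod = 4.40673 yrs.
DV01 ≈ 4.40673 × 409.6539 × 0.0001 = 0.180523.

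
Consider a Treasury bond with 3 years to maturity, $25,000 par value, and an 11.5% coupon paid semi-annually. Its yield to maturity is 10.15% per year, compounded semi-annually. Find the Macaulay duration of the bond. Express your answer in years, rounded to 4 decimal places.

Periodic yield y = 0.05075. Discount each cash flow and weight by its period:
  t   CF        PV=CF/(1+0.05075)^t    t·PV
  1     1,437.50     1,368.0704     1,368.0704
  2     1,437.50     1,301.9942     2,603.9884
  3     1,437.50     1,239.1094     3,717.3282
  4     1,437.50     1,179.2619     4,717.0475
  5     1,437.50     1,122.3049     5,611.5245
  6    26,437.50    19,643.7316   117,862.3899
  Σ                 25,854.4725   135,880.3490
Price P = Σ PV = 25,854.4725.
Macaulay duration = Σ(t·PV) / P = 135,880.3490 / 25,854.4725 = 5.25558 half-year periods.
In years: 5.25558 / 2 = 2.62779 years.

2.6278 years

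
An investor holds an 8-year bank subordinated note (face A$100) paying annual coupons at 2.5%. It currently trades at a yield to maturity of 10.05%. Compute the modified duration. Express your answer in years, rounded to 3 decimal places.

Periodic yield y = 0.1005. First find Macaulay duration:
  t   CF        PV=CF/(1+0.1005)^t    t·PV
  1         2.50         2.2717         2.2717
  2         2.50         2.0642         4.1285
  3         2.50         1.8757         5.6272
  4         2.50         1.7044         6.8177
  5         2.50         1.5488         7.7439
  6         2.50         1.4073         8.4441
  7         2.50         1.2788         8.9517
  8       102.50        47.6435       381.1479
  Σ                     59.7945       425.1326
P = 59.7945; Macaulay duration = 425.1326 / 59.7945 = 7.10989 years.
Modified duration = D_Mac / (1 + y) = 7.10989 / 1.1005 = 6.46060 years.

6.461 years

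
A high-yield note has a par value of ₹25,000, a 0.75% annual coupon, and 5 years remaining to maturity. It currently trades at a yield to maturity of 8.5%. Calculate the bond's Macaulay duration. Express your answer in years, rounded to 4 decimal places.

Periodic yield y = 0.085. Discount each cash flow and weight by its year:
  t   CF        PV=CF/(1+0.085)^t    t·PV
  1       187.50       172.8111       172.8111
  2       187.50       159.2729       318.5457
  3       187.50       146.7953       440.3858
  4       187.50       135.2952       541.1807
  5    25,187.50    16,750.8316    83,754.1580
  Σ                 17,365.0060    85,227.0813
Price P = Σ PV = 17,365.0060.
Macaulay duration = Σ(t·PV) / P = 85,227.0813 / 17,365.0060 = 4.90798 years.

4.9080 years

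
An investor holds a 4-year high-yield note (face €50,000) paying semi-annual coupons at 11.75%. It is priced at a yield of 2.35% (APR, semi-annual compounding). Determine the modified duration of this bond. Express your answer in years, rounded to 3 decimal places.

Periodic yield y = 0.01175. First find Macaulay duration:
  t   CF        PV=CF/(1+0.01175)^t    t·PV
  1     2,937.50     2,903.3852     2,903.3852
  2     2,937.50     2,869.6666     5,739.3333
  3     2,937.50     2,836.3396     8,509.0189
  4     2,937.50     2,803.3997    11,213.5988
  5     2,937.50     2,770.8423    13,854.2115
  6     2,937.50     2,738.6630    16,431.9781
  7     2,937.50     2,706.8574    18,948.0021
  8    52,937.50    48,214.5062   385,716.0496
  Σ                 67,843.6602   463,315.5776
P = 67,843.6602; Macaulay duration = 463,315.5776 / 67,843.6602 = 6.82917 half-year periods = 3.41458 years.
Modified duration = D_Mac / (1 + y) = 3.41458 / 1.01175 = 3.37493 years.

3.375 years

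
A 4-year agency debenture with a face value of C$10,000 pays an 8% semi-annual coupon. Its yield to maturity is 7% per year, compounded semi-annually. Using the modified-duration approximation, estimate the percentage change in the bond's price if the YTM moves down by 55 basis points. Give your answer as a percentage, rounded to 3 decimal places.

+1.866%

Periodic yield y = 0.035. Modified duration first:
  t   CF        PV=CF/(1+0.035)^t    t·PV
  1       400.00       386.4734       386.4734
  2       400.00       373.4043       746.8086
  3       400.00       360.7771     1,082.3312
  4       400.00       348.5769     1,394.3076
  5       400.00       336.7893     1,683.9463
  6       400.00       325.4003     1,952.4015
  7       400.00       314.3964     2,200.7747
  8    10,400.00     7,897.8802    63,183.0415
  Σ                 10,343.6978    72,630.0848
P = 10,343.6978; D_Mac = 7.02168 half-year periods = 3.51084 yrs; D_mod = 3.51084/(1+0.035) = 3.39211 yrs.
ΔP/P ≈ -D_mod · Δy = -3.39211 × (-0.0055) = +0.018657 = +1.8657%.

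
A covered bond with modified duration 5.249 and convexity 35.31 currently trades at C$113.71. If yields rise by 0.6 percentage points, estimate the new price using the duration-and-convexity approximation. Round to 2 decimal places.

C$110.20

Duration effect: -D_mod·Δy = -5.249 × (+0.006) = -0.031494
Convexity effect: ½·C·(Δy)² = 0.5 × 35.31 × (0.006)² = +0.00063558
ΔP/P ≈ -0.031494 + 0.00063558 = -0.03085842
New price ≈ 113.71 × (1 - 0.03085842) = 110.2010890618.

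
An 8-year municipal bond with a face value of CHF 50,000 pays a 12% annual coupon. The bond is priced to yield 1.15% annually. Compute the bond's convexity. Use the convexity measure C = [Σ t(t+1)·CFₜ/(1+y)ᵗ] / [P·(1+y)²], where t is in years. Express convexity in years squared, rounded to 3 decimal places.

49.559

With y = 0.0115:
  t   CF        PV=CF/(1+0.0115)^t    t·PV        t(t+1)·PV
  1     6,000.00     5,931.7845     5,931.7845      11,863.5690
  2     6,000.00     5,864.3445    11,728.6890      35,186.0671
  3     6,000.00     5,797.6713    17,393.0139      69,572.0556
  4     6,000.00     5,731.7561    22,927.0244     114,635.1220
  5     6,000.00     5,666.5903    28,332.9516     169,997.7094
  6     6,000.00     5,602.1654    33,612.9925     235,290.9472
  7     6,000.00     5,538.4730    38,769.3108     310,154.4864
  8    56,000.00    51,104.7102   408,837.6819   3,679,539.1368
  Σ                 91,237.4953   567,533.4485   4,626,239.0934
P = 91,237.4953.
Convexity = Σ t(t+1)·PV / [P·(1+y)²] = 4,626,239.0934 / (91,237.4953 × 1.023132) = 49.55905.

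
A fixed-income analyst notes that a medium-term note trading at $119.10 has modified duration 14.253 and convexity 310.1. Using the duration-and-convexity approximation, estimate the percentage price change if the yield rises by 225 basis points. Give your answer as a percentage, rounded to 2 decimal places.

Duration effect: -D_mod·Δy = -14.253 × (+0.0225) = -0.3206925
Convexity effect: ½·C·(Δy)² = 0.5 × 310.1 × (0.0225)² = +0.0784940625
ΔP/P ≈ -0.3206925 + 0.0784940625 = -0.2421984375
= -24.21984375%.

-24.22%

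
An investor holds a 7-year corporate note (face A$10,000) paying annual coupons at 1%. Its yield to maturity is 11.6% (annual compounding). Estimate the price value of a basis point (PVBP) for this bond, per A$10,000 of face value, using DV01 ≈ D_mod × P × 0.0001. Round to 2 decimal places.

A$3.06

Periodic yield y = 0.116.
  t   CF        PV=CF/(1+0.116)^t    t·PV
  1       100.00        89.6057        89.6057
  2       100.00        80.2919       160.5838
  3       100.00        71.9461       215.8384
  4       100.00        64.4679       257.8714
  5       100.00        57.7669       288.8345
  6       100.00        51.7625       310.5747
  7    10,100.00     4,684.5946    32,792.1621
  Σ                  5,100.4355    34,115.4705
P = 5,100.4355; D_Mac = 6.68874 yrs; D_mod = 5.99349 yrs.
DV01 ≈ 5.99349 × 5,100.4355 × 0.0001 = 3.056942.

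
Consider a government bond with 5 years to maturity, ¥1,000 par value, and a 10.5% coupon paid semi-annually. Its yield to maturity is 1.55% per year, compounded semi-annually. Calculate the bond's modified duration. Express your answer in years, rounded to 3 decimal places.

4.164 years

Periodic yield y = 0.00775. First find Macaulay duration:
  t   CF        PV=CF/(1+0.00775)^t    t·PV
  1        52.50        52.0963        52.0963
  2        52.50        51.6956       103.3912
  3        52.50        51.2981       153.8942
  4        52.50        50.9036       203.6142
  5        52.50        50.5121       252.5604
  6        52.50        50.1236       300.7417
  7        52.50        49.7382       348.1671
  8        52.50        49.3556       394.8452
  9        52.50        48.9761       440.7847
  10    1,052.50       974.3030     9,743.0299
  Σ                  1,429.0021    11,993.1249
P = 1,429.0021; Macaulay duration = 11,993.1249 / 1,429.0021 = 8.39266 half-year periods = 4.19633 years.
Modified duration = D_Mac / (1 + y) = 4.19633 / 1.00775 = 4.16406 years.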